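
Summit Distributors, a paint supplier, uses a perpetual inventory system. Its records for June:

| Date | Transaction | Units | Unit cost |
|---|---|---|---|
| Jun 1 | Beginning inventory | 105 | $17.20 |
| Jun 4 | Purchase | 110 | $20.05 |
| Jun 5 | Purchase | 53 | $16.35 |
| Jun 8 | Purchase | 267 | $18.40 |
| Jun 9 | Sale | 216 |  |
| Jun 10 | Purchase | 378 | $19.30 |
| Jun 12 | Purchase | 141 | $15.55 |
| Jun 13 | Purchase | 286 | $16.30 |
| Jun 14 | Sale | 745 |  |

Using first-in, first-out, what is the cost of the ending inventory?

Jun 9, 216 sold [FIFO — oldest first]: 105 @ $17.20 + 110 @ $20.05 + 1 @ $16.35 = $4,027.85
Jun 14, 745 sold [FIFO — oldest first]: 52 @ $16.35 + 267 @ $18.40 + 378 @ $19.30 + 48 @ $15.55 = $13,804.80
Total COGS = $4,027.85 + $13,804.80 = $17,832.65
Ending inventory: 93 @ $15.55 + 286 @ $16.30 = $6,107.95
Check: goods available $23,940.60 = COGS $17,832.65 + ending $6,107.95

Ending inventory = $6,107.95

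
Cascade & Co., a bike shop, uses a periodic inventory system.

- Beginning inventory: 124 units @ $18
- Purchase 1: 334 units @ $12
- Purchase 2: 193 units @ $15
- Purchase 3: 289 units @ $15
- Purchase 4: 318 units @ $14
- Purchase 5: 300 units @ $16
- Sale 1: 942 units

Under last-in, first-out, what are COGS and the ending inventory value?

Sale 1 (942) [LIFO — newest first]: 300 @ $16 + 318 @ $14 + 289 @ $15 + 35 @ $15 = $14,112
Ending inventory: 124 @ $18 + 334 @ $12 + 158 @ $15 = $8,610
Check: goods available $22,722 = COGS $14,112 + ending $8,610

COGS = $14,112; ending inventory = $8,610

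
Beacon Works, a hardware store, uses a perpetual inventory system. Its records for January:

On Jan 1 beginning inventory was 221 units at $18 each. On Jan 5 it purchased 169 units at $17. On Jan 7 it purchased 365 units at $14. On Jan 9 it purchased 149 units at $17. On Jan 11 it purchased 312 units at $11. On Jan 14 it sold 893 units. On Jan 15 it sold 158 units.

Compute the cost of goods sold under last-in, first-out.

Jan 14, 893 sold [LIFO — newest first]: 312 @ $11 + 149 @ $17 + 365 @ $14 + 67 @ $17 = $12,214
Jan 15, 158 sold [LIFO — newest first]: 102 @ $17 + 56 @ $18 = $2,742
Total COGS = $12,214 + $2,742 = $14,956
Ending inventory: 165 @ $18 = $2,970

COGS = $14,956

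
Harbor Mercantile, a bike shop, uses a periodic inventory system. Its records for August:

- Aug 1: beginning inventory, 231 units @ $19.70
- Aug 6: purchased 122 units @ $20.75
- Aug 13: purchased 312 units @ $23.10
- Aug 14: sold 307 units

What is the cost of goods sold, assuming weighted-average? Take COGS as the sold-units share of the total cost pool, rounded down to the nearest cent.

COGS = $6,596.76

Aug 14, sell 307: 307/665 × $14,289.40 → $6,596.76
Ending inventory (cost pool remaining) = $7,692.64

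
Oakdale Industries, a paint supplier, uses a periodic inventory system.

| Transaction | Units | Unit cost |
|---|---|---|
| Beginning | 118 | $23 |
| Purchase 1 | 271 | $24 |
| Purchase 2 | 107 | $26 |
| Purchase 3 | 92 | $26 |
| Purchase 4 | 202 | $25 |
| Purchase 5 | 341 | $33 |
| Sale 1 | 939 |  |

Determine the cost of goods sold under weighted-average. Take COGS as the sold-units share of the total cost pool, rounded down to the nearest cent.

COGS = $25,484.17

Sale 1, sell 939: 939/1131 × $30,695.00 → $25,484.17
Ending inventory (cost pool remaining) = $5,210.83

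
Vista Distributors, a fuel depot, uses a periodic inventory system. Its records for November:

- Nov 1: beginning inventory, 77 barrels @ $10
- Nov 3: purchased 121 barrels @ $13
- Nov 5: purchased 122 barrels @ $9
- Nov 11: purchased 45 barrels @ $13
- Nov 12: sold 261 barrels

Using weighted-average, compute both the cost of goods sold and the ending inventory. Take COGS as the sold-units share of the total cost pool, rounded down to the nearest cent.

Nov 12, sell 261: 261/365 × $4,026.00 → $2,878.86
Ending inventory (cost pool remaining) = $1,147.14
Check: goods available $4,026.00 = COGS $2,878.86 + ending $1,147.14

COGS = $2,878.86; ending inventory = $1,147.14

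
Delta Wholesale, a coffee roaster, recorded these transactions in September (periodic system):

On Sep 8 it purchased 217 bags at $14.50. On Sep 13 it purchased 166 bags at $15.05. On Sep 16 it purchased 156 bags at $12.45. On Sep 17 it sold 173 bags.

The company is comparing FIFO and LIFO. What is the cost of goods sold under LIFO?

COGS = $2,198.05

FIFO COGS: 173 @ $14.50 = $2,508.50
LIFO COGS: 156 @ $12.45 + 17 @ $15.05 = $2,198.05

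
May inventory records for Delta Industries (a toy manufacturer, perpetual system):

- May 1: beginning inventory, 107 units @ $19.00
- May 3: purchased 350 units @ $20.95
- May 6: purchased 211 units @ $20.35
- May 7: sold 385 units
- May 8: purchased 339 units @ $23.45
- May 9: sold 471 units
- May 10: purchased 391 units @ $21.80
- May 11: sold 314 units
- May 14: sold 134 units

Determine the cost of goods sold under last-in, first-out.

May 7, 385 sold [LIFO — newest first]: 211 @ $20.35 + 174 @ $20.95 = $7,939.15
May 9, 471 sold [LIFO — newest first]: 339 @ $23.45 + 132 @ $20.95 = $10,714.95
May 11, 314 sold [LIFO — newest first]: 314 @ $21.80 = $6,845.20
May 14, 134 sold [LIFO — newest first]: 77 @ $21.80 + 44 @ $20.95 + 13 @ $19.00 = $2,847.40
Total COGS = $7,939.15 + $10,714.95 + $6,845.20 + $2,847.40 = $28,346.70
Ending inventory: 94 @ $19.00 = $1,786.00

COGS = $28,346.70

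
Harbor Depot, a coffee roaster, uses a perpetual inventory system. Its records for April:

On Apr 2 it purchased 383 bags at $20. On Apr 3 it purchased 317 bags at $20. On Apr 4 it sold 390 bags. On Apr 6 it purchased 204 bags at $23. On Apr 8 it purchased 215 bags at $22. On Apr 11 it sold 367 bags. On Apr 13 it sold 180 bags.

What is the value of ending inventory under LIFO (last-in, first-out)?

Ending inventory = $3,640

Apr 4, 390 sold [LIFO — newest first]: 317 @ $20 + 73 @ $20 = $7,800
Apr 11, 367 sold [LIFO — newest first]: 215 @ $22 + 152 @ $23 = $8,226
Apr 13, 180 sold [LIFO — newest first]: 52 @ $23 + 128 @ $20 = $3,756
Total COGS = $7,800 + $8,226 + $3,756 = $19,782
Ending inventory: 182 @ $20 = $3,640
Check: goods available $23,422 = COGS $19,782 + ending $3,640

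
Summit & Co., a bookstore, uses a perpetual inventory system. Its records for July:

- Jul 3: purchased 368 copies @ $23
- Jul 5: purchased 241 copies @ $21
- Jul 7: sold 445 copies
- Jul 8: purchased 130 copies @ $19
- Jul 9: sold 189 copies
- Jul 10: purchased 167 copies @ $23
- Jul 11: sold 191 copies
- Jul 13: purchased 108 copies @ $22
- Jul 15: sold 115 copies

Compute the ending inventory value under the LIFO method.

Jul 7, 445 sold [LIFO — newest first]: 241 @ $21 + 204 @ $23 = $9,753
Jul 9, 189 sold [LIFO — newest first]: 130 @ $19 + 59 @ $23 = $3,827
Jul 11, 191 sold [LIFO — newest first]: 167 @ $23 + 24 @ $23 = $4,393
Jul 15, 115 sold [LIFO — newest first]: 108 @ $22 + 7 @ $23 = $2,537
Total COGS = $9,753 + $3,827 + $4,393 + $2,537 = $20,510
Ending inventory: 74 @ $23 = $1,702
Check: goods available $22,212 = COGS $20,510 + ending $1,702

Ending inventory = $1,702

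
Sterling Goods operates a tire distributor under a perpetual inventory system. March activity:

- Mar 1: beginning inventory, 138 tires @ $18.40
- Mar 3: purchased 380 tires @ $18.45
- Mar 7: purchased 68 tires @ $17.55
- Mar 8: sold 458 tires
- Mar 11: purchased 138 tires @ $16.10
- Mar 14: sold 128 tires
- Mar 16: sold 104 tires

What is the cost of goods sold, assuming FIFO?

Mar 8, 458 sold [FIFO — oldest first]: 138 @ $18.40 + 320 @ $18.45 = $8,443.20
Mar 14, 128 sold [FIFO — oldest first]: 60 @ $18.45 + 68 @ $17.55 = $2,300.40
Mar 16, 104 sold [FIFO — oldest first]: 104 @ $16.10 = $1,674.40
Total COGS = $8,443.20 + $2,300.40 + $1,674.40 = $12,418.00
Ending inventory: 34 @ $16.10 = $547.40
Check: goods available $12,965.40 = COGS $12,418.00 + ending $547.40

COGS = $12,418.00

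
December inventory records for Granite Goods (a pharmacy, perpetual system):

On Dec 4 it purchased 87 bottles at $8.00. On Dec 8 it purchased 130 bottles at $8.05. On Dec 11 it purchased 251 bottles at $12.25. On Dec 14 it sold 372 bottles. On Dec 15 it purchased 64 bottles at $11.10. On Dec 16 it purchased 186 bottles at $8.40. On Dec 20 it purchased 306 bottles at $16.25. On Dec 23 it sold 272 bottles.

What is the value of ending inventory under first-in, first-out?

Dec 14, 372 sold [FIFO — oldest first]: 87 @ $8.00 + 130 @ $8.05 + 155 @ $12.25 = $3,641.25
Dec 23, 272 sold [FIFO — oldest first]: 96 @ $12.25 + 64 @ $11.10 + 112 @ $8.40 = $2,827.20
Total COGS = $3,641.25 + $2,827.20 = $6,468.45
Ending inventory: 74 @ $8.40 + 306 @ $16.25 = $5,594.10

Ending inventory = $5,594.10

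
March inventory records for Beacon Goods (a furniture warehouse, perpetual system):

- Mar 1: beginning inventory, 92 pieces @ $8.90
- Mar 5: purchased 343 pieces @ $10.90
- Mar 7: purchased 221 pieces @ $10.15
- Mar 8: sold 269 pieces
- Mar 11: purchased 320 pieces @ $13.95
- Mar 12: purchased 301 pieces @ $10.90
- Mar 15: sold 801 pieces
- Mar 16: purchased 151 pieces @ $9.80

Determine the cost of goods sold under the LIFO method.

COGS = $12,473.25

Mar 8, 269 sold [LIFO — newest first]: 221 @ $10.15 + 48 @ $10.90 = $2,766.35
Mar 15, 801 sold [LIFO — newest first]: 301 @ $10.90 + 320 @ $13.95 + 180 @ $10.90 = $9,706.90
Total COGS = $2,766.35 + $9,706.90 = $12,473.25
Ending inventory: 92 @ $8.90 + 115 @ $10.90 + 151 @ $9.80 = $3,552.10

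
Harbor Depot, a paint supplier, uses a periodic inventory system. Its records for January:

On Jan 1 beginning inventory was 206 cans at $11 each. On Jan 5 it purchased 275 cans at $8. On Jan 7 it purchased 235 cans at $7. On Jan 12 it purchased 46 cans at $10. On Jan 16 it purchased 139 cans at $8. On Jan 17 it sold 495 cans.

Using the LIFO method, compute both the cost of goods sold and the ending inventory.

COGS = $3,817; ending inventory = $3,866

Jan 17, 495 sold [LIFO — newest first]: 139 @ $8 + 46 @ $10 + 235 @ $7 + 75 @ $8 = $3,817
Ending inventory: 206 @ $11 + 200 @ $8 = $3,866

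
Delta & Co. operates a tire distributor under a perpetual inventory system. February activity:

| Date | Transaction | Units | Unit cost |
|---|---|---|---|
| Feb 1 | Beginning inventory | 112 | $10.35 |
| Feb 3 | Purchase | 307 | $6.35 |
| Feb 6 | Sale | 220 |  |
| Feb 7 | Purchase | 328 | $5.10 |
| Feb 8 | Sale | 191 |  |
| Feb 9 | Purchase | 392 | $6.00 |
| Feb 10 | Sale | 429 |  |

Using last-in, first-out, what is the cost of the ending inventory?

Feb 6, 220 sold [LIFO — newest first]: 220 @ $6.35 = $1,397.00
Feb 8, 191 sold [LIFO — newest first]: 191 @ $5.10 = $974.10
Feb 10, 429 sold [LIFO — newest first]: 392 @ $6.00 + 37 @ $5.10 = $2,540.70
Total COGS = $1,397.00 + $974.10 + $2,540.70 = $4,911.80
Ending inventory: 112 @ $10.35 + 87 @ $6.35 + 100 @ $5.10 = $2,221.65

Ending inventory = $2,221.65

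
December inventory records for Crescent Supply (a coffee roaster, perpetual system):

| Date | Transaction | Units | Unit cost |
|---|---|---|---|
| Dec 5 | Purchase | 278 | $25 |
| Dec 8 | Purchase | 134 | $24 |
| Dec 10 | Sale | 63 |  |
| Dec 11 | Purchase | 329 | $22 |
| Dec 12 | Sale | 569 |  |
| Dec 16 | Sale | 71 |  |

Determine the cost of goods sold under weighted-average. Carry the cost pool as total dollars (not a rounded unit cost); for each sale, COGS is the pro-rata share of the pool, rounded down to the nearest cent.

COGS = $16,515.67

After Dec 5: 278 on hand, pool $6,950.00 (≈ $25.0000 each)
After Dec 8: 412 on hand, pool $10,166.00 (≈ $24.6748 each)
Dec 10, sell 63: 63/412 × $10,166.00 → $1,554.50
After Dec 11: 678 on hand, pool $15,849.50 (≈ $23.3768 each)
Dec 12, sell 569: 569/678 × $15,849.50 → $13,301.42
Dec 16, sell 71: 71/109 × $2,548.08 → $1,659.75
Total COGS = $1,554.50 + $13,301.42 + $1,659.75 = $16,515.67
Ending inventory (cost pool remaining) = $888.33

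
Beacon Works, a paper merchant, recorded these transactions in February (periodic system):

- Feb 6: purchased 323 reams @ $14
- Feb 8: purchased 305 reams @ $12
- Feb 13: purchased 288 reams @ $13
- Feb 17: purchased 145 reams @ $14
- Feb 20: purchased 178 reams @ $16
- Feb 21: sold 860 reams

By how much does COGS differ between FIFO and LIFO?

FIFO COGS: 323 @ $14 + 305 @ $12 + 232 @ $13 = $11,198
LIFO COGS: 178 @ $16 + 145 @ $14 + 288 @ $13 + 249 @ $12 = $11,610
Difference = |$11,198 − $11,610| = $412

$412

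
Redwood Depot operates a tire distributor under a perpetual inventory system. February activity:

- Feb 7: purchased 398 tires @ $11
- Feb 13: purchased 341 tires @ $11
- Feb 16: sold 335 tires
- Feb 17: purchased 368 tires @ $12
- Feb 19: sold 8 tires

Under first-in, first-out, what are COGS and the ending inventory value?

Feb 16, 335 sold [FIFO — oldest first]: 335 @ $11 = $3,685
Feb 19, 8 sold [FIFO — oldest first]: 8 @ $11 = $88
Total COGS = $3,685 + $88 = $3,773
Ending inventory: 55 @ $11 + 341 @ $11 + 368 @ $12 = $8,772

COGS = $3,773; ending inventory = $8,772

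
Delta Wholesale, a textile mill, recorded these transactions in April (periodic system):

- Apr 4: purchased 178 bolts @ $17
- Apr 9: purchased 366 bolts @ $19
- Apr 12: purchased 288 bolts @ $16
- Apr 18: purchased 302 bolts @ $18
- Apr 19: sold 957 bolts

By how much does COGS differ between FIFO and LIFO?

$177

FIFO COGS: 178 @ $17 + 366 @ $19 + 288 @ $16 + 125 @ $18 = $16,838
LIFO COGS: 302 @ $18 + 288 @ $16 + 366 @ $19 + 1 @ $17 = $17,015
Difference = |$16,838 − $17,015| = $177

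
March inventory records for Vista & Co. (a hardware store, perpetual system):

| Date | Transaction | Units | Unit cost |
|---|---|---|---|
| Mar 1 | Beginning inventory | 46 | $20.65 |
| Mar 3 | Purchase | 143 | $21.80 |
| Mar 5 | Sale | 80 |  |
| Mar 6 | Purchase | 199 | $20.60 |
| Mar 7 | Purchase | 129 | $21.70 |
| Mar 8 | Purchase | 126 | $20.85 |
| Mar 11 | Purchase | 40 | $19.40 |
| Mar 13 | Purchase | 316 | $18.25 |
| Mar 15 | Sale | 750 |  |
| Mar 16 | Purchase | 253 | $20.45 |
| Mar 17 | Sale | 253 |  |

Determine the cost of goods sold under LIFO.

Mar 5, 80 sold [LIFO — newest first]: 80 @ $21.80 = $1,744.00
Mar 15, 750 sold [LIFO — newest first]: 316 @ $18.25 + 40 @ $19.40 + 126 @ $20.85 + 129 @ $21.70 + 139 @ $20.60 = $14,832.80
Mar 17, 253 sold [LIFO — newest first]: 253 @ $20.45 = $5,173.85
Total COGS = $1,744.00 + $14,832.80 + $5,173.85 = $21,750.65
Ending inventory: 46 @ $20.65 + 63 @ $21.80 + 60 @ $20.60 = $3,559.30
Check: goods available $25,309.95 = COGS $21,750.65 + ending $3,559.30

COGS = $21,750.65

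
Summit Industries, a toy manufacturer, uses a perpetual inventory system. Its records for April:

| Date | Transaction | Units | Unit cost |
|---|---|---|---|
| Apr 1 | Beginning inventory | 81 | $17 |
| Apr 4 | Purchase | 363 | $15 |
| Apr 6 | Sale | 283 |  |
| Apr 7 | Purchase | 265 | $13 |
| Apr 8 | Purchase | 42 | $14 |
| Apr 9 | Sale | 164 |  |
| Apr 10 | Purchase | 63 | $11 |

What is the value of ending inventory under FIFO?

Ending inventory = $4,687

Apr 6, 283 sold [FIFO — oldest first]: 81 @ $17 + 202 @ $15 = $4,407
Apr 9, 164 sold [FIFO — oldest first]: 161 @ $15 + 3 @ $13 = $2,454
Total COGS = $4,407 + $2,454 = $6,861
Ending inventory: 262 @ $13 + 42 @ $14 + 63 @ $11 = $4,687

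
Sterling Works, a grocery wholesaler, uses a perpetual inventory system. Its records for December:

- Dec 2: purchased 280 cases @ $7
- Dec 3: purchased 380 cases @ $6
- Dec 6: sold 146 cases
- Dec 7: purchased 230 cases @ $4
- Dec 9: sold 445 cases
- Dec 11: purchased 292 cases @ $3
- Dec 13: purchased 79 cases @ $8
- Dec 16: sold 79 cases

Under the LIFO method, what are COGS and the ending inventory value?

COGS = $3,718; ending inventory = $2,950

Dec 6, 146 sold [LIFO — newest first]: 146 @ $6 = $876
Dec 9, 445 sold [LIFO — newest first]: 230 @ $4 + 215 @ $6 = $2,210
Dec 16, 79 sold [LIFO — newest first]: 79 @ $8 = $632
Total COGS = $876 + $2,210 + $632 = $3,718
Ending inventory: 280 @ $7 + 19 @ $6 + 292 @ $3 = $2,950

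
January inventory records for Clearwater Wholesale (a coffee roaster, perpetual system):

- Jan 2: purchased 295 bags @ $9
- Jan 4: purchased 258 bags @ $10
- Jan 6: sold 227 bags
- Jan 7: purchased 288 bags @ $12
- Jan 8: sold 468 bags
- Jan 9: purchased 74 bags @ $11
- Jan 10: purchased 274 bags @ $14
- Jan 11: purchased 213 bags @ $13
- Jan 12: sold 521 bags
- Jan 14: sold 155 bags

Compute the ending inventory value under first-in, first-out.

Ending inventory = $403

Jan 6, 227 sold [FIFO — oldest first]: 227 @ $9 = $2,043
Jan 8, 468 sold [FIFO — oldest first]: 68 @ $9 + 258 @ $10 + 142 @ $12 = $4,896
Jan 12, 521 sold [FIFO — oldest first]: 146 @ $12 + 74 @ $11 + 274 @ $14 + 27 @ $13 = $6,753
Jan 14, 155 sold [FIFO — oldest first]: 155 @ $13 = $2,015
Total COGS = $2,043 + $4,896 + $6,753 + $2,015 = $15,707
Ending inventory: 31 @ $13 = $403
Check: goods available $16,110 = COGS $15,707 + ending $403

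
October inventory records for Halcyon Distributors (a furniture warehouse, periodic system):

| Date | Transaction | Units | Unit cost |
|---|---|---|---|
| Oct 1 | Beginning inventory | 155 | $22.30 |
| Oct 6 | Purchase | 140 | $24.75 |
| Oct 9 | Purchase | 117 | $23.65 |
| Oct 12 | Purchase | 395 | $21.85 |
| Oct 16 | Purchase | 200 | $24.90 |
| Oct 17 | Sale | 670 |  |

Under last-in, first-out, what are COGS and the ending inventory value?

Oct 17, 670 sold [LIFO — newest first]: 200 @ $24.90 + 395 @ $21.85 + 75 @ $23.65 = $15,384.50
Ending inventory: 155 @ $22.30 + 140 @ $24.75 + 42 @ $23.65 = $7,914.80

COGS = $15,384.50; ending inventory = $7,914.80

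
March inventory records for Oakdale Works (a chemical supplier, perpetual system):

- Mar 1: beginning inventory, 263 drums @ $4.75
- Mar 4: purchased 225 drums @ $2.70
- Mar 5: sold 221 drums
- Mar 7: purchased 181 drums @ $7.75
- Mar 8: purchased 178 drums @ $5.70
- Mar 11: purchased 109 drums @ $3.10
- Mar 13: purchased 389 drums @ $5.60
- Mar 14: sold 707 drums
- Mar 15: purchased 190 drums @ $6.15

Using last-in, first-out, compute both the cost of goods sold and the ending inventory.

Mar 5, 221 sold [LIFO — newest first]: 221 @ $2.70 = $596.70
Mar 14, 707 sold [LIFO — newest first]: 389 @ $5.60 + 109 @ $3.10 + 178 @ $5.70 + 31 @ $7.75 = $3,771.15
Total COGS = $596.70 + $3,771.15 = $4,367.85
Ending inventory: 263 @ $4.75 + 4 @ $2.70 + 150 @ $7.75 + 190 @ $6.15 = $3,591.05

COGS = $4,367.85; ending inventory = $3,591.05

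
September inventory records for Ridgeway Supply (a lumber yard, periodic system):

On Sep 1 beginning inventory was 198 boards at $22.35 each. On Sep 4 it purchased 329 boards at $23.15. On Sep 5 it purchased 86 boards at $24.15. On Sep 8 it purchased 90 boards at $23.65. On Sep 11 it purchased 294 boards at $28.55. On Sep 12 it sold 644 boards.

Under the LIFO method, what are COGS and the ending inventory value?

COGS = $16,627.20; ending inventory = $8,013.55

Sep 12, 644 sold [LIFO — newest first]: 294 @ $28.55 + 90 @ $23.65 + 86 @ $24.15 + 174 @ $23.15 = $16,627.20
Ending inventory: 198 @ $22.35 + 155 @ $23.15 = $8,013.55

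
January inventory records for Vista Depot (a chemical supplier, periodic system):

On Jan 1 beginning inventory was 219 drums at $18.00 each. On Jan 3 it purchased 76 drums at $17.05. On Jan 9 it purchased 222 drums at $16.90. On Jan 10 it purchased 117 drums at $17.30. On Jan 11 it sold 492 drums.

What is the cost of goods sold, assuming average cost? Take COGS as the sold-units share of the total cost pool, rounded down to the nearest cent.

Jan 11, sell 492: 492/634 × $11,013.70 → $8,546.90
Ending inventory (cost pool remaining) = $2,466.80

COGS = $8,546.90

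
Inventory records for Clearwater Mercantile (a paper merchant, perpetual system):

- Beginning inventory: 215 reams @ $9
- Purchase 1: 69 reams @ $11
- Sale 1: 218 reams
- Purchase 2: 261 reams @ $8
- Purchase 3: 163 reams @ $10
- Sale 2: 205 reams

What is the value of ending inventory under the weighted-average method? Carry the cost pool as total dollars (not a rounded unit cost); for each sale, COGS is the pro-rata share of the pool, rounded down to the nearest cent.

Ending inventory = $2,526.66

After Beginning: 215 on hand, pool $1,935.00 (≈ $9.0000 each)
After Purchase 1: 284 on hand, pool $2,694.00 (≈ $9.4859 each)
Sale 1, sell 218: 218/284 × $2,694.00 → $2,067.92
After Purchase 2: 327 on hand, pool $2,714.08 (≈ $8.2999 each)
After Purchase 3: 490 on hand, pool $4,344.08 (≈ $8.8655 each)
Sale 2, sell 205: 205/490 × $4,344.08 → $1,817.42
Total COGS = $2,067.92 + $1,817.42 = $3,885.34
Ending inventory (cost pool remaining) = $2,526.66
Check: goods available $6,412.00 = COGS $3,885.34 + ending $2,526.66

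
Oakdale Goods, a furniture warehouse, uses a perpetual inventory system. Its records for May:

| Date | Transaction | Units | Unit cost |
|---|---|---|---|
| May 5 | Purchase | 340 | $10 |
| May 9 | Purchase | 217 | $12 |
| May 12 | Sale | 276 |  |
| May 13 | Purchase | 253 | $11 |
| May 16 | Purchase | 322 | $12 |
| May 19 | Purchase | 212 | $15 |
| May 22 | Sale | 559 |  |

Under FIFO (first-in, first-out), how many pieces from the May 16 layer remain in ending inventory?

May 12, 276 sold [FIFO — oldest first]: 276 @ $10 = $2,760
May 22, 559 sold [FIFO — oldest first]: 64 @ $10 + 217 @ $12 + 253 @ $11 + 25 @ $12 = $6,327
Total COGS = $2,760 + $6,327 = $9,087
Ending inventory: 297 @ $12 + 212 @ $15 = $6,744

297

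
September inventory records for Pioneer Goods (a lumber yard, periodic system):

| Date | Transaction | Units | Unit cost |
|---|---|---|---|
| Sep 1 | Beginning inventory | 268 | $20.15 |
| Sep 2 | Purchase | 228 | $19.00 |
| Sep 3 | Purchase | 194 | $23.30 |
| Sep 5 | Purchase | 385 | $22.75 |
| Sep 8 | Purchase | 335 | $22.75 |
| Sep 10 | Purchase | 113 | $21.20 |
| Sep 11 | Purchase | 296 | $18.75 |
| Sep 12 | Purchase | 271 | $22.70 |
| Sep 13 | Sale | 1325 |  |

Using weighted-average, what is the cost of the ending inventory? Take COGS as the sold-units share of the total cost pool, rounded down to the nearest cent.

Sep 13, sell 1325: 1325/2090 × $44,729.70 → $28,357.34
Ending inventory (cost pool remaining) = $16,372.36

Ending inventory = $16,372.36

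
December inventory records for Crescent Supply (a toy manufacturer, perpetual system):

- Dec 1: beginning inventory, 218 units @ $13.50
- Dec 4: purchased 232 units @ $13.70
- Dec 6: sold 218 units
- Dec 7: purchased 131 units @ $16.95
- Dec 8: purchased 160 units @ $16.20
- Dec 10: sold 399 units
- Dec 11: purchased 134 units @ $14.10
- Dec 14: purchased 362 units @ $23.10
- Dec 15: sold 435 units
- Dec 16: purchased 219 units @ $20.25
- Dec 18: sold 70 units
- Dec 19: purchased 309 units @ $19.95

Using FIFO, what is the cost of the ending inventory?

Dec 6, 218 sold [FIFO — oldest first]: 218 @ $13.50 = $2,943.00
Dec 10, 399 sold [FIFO — oldest first]: 232 @ $13.70 + 131 @ $16.95 + 36 @ $16.20 = $5,982.05
Dec 15, 435 sold [FIFO — oldest first]: 124 @ $16.20 + 134 @ $14.10 + 177 @ $23.10 = $7,986.90
Dec 18, 70 sold [FIFO — oldest first]: 70 @ $23.10 = $1,617.00
Total COGS = $2,943.00 + $5,982.05 + $7,986.90 + $1,617.00 = $18,528.95
Ending inventory: 115 @ $23.10 + 219 @ $20.25 + 309 @ $19.95 = $13,255.80

Ending inventory = $13,255.80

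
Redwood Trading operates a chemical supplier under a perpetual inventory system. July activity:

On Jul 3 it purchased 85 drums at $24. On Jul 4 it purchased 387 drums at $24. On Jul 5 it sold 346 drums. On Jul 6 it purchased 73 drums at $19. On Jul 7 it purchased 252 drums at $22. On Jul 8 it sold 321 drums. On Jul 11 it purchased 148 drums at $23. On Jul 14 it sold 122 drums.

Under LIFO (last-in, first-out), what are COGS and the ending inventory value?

Jul 5, 346 sold [LIFO — newest first]: 346 @ $24 = $8,304
Jul 8, 321 sold [LIFO — newest first]: 252 @ $22 + 69 @ $19 = $6,855
Jul 14, 122 sold [LIFO — newest first]: 122 @ $23 = $2,806
Total COGS = $8,304 + $6,855 + $2,806 = $17,965
Ending inventory: 85 @ $24 + 41 @ $24 + 4 @ $19 + 26 @ $23 = $3,698

COGS = $17,965; ending inventory = $3,698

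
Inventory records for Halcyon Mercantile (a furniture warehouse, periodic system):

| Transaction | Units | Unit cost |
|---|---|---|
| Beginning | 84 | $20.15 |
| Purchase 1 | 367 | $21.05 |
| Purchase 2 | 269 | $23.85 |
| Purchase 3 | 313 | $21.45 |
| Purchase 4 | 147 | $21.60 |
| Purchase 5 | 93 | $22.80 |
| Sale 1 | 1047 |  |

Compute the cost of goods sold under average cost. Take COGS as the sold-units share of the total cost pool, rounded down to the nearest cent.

COGS = $22,899.97

Sale 1, sell 1047: 1047/1273 × $27,843.05 → $22,899.97
Ending inventory (cost pool remaining) = $4,943.08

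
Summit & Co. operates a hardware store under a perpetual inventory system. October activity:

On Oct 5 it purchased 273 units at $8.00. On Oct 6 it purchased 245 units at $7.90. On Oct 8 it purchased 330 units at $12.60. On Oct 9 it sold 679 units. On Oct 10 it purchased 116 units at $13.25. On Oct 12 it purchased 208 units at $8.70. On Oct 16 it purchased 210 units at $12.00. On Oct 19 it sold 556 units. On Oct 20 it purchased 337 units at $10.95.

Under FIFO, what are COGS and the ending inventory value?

COGS = $12,380.10; ending inventory = $5,454.15

Oct 9, 679 sold [FIFO — oldest first]: 273 @ $8.00 + 245 @ $7.90 + 161 @ $12.60 = $6,148.10
Oct 19, 556 sold [FIFO — oldest first]: 169 @ $12.60 + 116 @ $13.25 + 208 @ $8.70 + 63 @ $12.00 = $6,232.00
Total COGS = $6,148.10 + $6,232.00 = $12,380.10
Ending inventory: 147 @ $12.00 + 337 @ $10.95 = $5,454.15
Check: goods available $17,834.25 = COGS $12,380.10 + ending $5,454.15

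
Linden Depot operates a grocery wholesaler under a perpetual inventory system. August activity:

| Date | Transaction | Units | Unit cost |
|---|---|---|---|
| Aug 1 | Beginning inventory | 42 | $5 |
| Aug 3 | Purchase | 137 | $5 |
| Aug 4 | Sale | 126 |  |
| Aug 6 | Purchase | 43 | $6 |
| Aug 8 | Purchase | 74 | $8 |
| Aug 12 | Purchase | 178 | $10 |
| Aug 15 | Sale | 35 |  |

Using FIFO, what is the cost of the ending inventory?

Aug 4, 126 sold [FIFO — oldest first]: 42 @ $5 + 84 @ $5 = $630
Aug 15, 35 sold [FIFO — oldest first]: 35 @ $5 = $175
Total COGS = $630 + $175 = $805
Ending inventory: 18 @ $5 + 43 @ $6 + 74 @ $8 + 178 @ $10 = $2,720

Ending inventory = $2,720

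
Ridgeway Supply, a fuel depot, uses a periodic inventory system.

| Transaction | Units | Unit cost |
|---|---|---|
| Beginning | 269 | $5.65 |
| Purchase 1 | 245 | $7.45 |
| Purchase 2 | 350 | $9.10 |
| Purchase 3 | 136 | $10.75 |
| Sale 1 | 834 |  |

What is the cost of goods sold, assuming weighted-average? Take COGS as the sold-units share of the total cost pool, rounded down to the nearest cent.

COGS = $6,665.41

Sale 1, sell 834: 834/1000 × $7,992.10 → $6,665.41
Ending inventory (cost pool remaining) = $1,326.69
Check: goods available $7,992.10 = COGS $6,665.41 + ending $1,326.69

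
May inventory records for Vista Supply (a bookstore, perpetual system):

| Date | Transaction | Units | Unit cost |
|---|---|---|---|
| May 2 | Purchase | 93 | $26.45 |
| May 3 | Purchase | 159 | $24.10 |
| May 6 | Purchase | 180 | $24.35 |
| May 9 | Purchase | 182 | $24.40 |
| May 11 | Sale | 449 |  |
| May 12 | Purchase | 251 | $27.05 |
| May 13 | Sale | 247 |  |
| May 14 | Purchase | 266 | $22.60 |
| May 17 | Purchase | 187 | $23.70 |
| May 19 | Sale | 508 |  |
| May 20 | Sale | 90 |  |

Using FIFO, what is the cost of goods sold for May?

COGS = $31,779.80

May 11, 449 sold [FIFO — oldest first]: 93 @ $26.45 + 159 @ $24.10 + 180 @ $24.35 + 17 @ $24.40 = $11,089.55
May 13, 247 sold [FIFO — oldest first]: 165 @ $24.40 + 82 @ $27.05 = $6,244.10
May 19, 508 sold [FIFO — oldest first]: 169 @ $27.05 + 266 @ $22.60 + 73 @ $23.70 = $12,313.15
May 20, 90 sold [FIFO — oldest first]: 90 @ $23.70 = $2,133.00
Total COGS = $11,089.55 + $6,244.10 + $12,313.15 + $2,133.00 = $31,779.80
Ending inventory: 24 @ $23.70 = $568.80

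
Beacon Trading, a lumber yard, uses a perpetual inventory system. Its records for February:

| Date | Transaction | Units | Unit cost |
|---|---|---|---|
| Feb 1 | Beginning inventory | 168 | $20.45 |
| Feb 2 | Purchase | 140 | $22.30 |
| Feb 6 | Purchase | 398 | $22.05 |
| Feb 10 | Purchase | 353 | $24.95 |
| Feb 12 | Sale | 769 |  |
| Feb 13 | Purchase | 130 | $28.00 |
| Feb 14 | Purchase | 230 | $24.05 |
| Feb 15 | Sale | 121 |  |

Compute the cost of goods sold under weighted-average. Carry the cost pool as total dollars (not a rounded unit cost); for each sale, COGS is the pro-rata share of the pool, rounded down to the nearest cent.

COGS = $20,467.97

After Feb 1: 168 on hand, pool $3,435.60 (≈ $20.4500 each)
After Feb 2: 308 on hand, pool $6,557.60 (≈ $21.2909 each)
After Feb 6: 706 on hand, pool $15,333.50 (≈ $21.7188 each)
After Feb 10: 1059 on hand, pool $24,140.85 (≈ $22.7959 each)
Feb 12, sell 769: 769/1059 × $24,140.85 → $17,530.04
After Feb 13: 420 on hand, pool $10,250.81 (≈ $24.4067 each)
After Feb 14: 650 on hand, pool $15,782.31 (≈ $24.2805 each)
Feb 15, sell 121: 121/650 × $15,782.31 → $2,937.93
Total COGS = $17,530.04 + $2,937.93 = $20,467.97
Ending inventory (cost pool remaining) = $12,844.38
Check: goods available $33,312.35 = COGS $20,467.97 + ending $12,844.38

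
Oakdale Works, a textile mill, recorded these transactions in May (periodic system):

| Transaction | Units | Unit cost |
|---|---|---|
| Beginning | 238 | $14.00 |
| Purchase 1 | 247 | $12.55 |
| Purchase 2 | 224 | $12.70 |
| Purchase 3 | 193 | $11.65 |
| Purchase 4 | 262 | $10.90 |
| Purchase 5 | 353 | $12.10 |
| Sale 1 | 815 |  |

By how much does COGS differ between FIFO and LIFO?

FIFO COGS: 238 @ $14.00 + 247 @ $12.55 + 224 @ $12.70 + 106 @ $11.65 = $10,511.55
LIFO COGS: 353 @ $12.10 + 262 @ $10.90 + 193 @ $11.65 + 7 @ $12.70 = $9,464.45
Difference = |$10,511.55 − $9,464.45| = $1,047.10

$1,047.10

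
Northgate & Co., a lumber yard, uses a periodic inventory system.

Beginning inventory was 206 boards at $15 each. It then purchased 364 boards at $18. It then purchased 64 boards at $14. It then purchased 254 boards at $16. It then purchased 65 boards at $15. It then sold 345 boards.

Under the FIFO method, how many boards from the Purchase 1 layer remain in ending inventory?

Sale 1 (345) [FIFO — oldest first]: 206 @ $15 + 139 @ $18 = $5,592
Ending inventory: 225 @ $18 + 64 @ $14 + 254 @ $16 + 65 @ $15 = $9,985

225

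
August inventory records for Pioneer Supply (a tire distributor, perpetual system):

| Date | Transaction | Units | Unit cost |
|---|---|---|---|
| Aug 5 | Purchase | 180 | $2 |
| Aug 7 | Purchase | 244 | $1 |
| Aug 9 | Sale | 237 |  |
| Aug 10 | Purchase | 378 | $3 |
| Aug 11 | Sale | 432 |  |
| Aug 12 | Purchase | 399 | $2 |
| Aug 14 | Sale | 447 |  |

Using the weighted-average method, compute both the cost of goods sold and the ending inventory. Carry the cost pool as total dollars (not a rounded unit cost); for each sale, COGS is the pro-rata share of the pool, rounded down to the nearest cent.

After Aug 5: 180 on hand, pool $360.00 (≈ $2.0000 each)
After Aug 7: 424 on hand, pool $604.00 (≈ $1.4245 each)
Aug 9, sell 237: 237/424 × $604.00 → $337.61
After Aug 10: 565 on hand, pool $1,400.39 (≈ $2.4786 each)
Aug 11, sell 432: 432/565 × $1,400.39 → $1,070.74
After Aug 12: 532 on hand, pool $1,127.65 (≈ $2.1196 each)
Aug 14, sell 447: 447/532 × $1,127.65 → $947.48
Total COGS = $337.61 + $1,070.74 + $947.48 = $2,355.83
Ending inventory (cost pool remaining) = $180.17

COGS = $2,355.83; ending inventory = $180.17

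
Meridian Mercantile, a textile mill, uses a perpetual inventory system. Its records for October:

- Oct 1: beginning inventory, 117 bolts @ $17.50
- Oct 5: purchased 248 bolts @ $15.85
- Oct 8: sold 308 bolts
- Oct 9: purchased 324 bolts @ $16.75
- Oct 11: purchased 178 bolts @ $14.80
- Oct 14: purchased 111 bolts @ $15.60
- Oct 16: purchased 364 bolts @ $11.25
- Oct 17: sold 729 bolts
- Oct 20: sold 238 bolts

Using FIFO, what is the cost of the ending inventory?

Oct 8, 308 sold [FIFO — oldest first]: 117 @ $17.50 + 191 @ $15.85 = $5,074.85
Oct 17, 729 sold [FIFO — oldest first]: 57 @ $15.85 + 324 @ $16.75 + 178 @ $14.80 + 111 @ $15.60 + 59 @ $11.25 = $11,360.20
Oct 20, 238 sold [FIFO — oldest first]: 238 @ $11.25 = $2,677.50
Total COGS = $5,074.85 + $11,360.20 + $2,677.50 = $19,112.55
Ending inventory: 67 @ $11.25 = $753.75
Check: goods available $19,866.30 = COGS $19,112.55 + ending $753.75

Ending inventory = $753.75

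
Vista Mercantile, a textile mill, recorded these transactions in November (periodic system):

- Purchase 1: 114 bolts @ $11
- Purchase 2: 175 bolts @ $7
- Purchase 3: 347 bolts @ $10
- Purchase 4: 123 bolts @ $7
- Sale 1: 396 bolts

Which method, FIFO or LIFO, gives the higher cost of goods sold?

LIFO

FIFO COGS: 114 @ $11 + 175 @ $7 + 107 @ $10 = $3,549
LIFO COGS: 123 @ $7 + 273 @ $10 = $3,591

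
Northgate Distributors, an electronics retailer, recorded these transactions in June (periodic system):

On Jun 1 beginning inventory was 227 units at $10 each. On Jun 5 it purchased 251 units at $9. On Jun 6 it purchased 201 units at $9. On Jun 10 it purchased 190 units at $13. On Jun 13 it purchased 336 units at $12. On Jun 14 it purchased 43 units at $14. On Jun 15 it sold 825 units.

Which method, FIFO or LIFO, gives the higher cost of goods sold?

FIFO COGS: 227 @ $10 + 251 @ $9 + 201 @ $9 + 146 @ $13 = $8,236
LIFO COGS: 43 @ $14 + 336 @ $12 + 190 @ $13 + 201 @ $9 + 55 @ $9 = $9,408

LIFO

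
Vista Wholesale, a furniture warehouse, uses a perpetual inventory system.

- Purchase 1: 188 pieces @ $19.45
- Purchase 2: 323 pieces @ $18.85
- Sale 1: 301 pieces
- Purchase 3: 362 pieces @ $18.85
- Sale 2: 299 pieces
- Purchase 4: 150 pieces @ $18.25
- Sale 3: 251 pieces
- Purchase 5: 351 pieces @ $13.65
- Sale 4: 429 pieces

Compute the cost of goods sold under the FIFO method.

Sale 1 (301) [FIFO — oldest first]: 188 @ $19.45 + 113 @ $18.85 = $5,786.65
Sale 2 (299) [FIFO — oldest first]: 210 @ $18.85 + 89 @ $18.85 = $5,636.15
Sale 3 (251) [FIFO — oldest first]: 251 @ $18.85 = $4,731.35
Sale 4 (429) [FIFO — oldest first]: 22 @ $18.85 + 150 @ $18.25 + 257 @ $13.65 = $6,660.25
Total COGS = $5,786.65 + $5,636.15 + $4,731.35 + $6,660.25 = $22,814.40
Ending inventory: 94 @ $13.65 = $1,283.10
Check: goods available $24,097.50 = COGS $22,814.40 + ending $1,283.10

COGS = $22,814.40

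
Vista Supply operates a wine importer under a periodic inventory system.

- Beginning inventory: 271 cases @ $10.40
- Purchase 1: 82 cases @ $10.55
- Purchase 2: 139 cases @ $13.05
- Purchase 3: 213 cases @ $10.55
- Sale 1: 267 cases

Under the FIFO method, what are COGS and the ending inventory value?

COGS = $2,776.80; ending inventory = $4,967.80

Sale 1 (267) [FIFO — oldest first]: 267 @ $10.40 = $2,776.80
Ending inventory: 4 @ $10.40 + 82 @ $10.55 + 139 @ $13.05 + 213 @ $10.55 = $4,967.80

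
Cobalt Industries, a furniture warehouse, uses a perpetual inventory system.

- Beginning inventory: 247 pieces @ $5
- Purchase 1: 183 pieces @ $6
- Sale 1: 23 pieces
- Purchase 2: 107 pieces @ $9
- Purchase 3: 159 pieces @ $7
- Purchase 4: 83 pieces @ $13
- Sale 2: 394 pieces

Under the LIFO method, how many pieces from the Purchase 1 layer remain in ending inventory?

Sale 1 (23) [LIFO — newest first]: 23 @ $6 = $138
Sale 2 (394) [LIFO — newest first]: 83 @ $13 + 159 @ $7 + 107 @ $9 + 45 @ $6 = $3,425
Total COGS = $138 + $3,425 = $3,563
Ending inventory: 247 @ $5 + 115 @ $6 = $1,925

115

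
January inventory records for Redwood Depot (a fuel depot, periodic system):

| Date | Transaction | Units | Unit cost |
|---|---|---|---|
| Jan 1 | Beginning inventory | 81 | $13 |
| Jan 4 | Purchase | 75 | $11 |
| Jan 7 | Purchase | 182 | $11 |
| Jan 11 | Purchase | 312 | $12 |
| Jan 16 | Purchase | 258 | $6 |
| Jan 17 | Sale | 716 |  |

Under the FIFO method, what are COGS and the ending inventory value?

COGS = $8,020; ending inventory = $1,152

Jan 17, 716 sold [FIFO — oldest first]: 81 @ $13 + 75 @ $11 + 182 @ $11 + 312 @ $12 + 66 @ $6 = $8,020
Ending inventory: 192 @ $6 = $1,152
Check: goods available $9,172 = COGS $8,020 + ending $1,152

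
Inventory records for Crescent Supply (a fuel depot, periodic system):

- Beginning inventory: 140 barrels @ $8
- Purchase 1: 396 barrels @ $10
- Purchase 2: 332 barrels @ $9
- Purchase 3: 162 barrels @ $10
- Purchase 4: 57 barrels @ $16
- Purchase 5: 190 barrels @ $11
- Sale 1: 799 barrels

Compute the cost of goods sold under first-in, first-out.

Sale 1 (799) [FIFO — oldest first]: 140 @ $8 + 396 @ $10 + 263 @ $9 = $7,447
Ending inventory: 69 @ $9 + 162 @ $10 + 57 @ $16 + 190 @ $11 = $5,243
Check: goods available $12,690 = COGS $7,447 + ending $5,243

COGS = $7,447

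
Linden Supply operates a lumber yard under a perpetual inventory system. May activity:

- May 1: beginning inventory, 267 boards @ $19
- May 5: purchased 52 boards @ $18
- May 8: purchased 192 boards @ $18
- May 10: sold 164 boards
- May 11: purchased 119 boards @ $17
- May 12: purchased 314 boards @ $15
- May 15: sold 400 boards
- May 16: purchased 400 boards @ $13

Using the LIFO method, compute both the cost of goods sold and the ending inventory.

COGS = $9,124; ending inventory = $12,274

May 10, 164 sold [LIFO — newest first]: 164 @ $18 = $2,952
May 15, 400 sold [LIFO — newest first]: 314 @ $15 + 86 @ $17 = $6,172
Total COGS = $2,952 + $6,172 = $9,124
Ending inventory: 267 @ $19 + 52 @ $18 + 28 @ $18 + 33 @ $17 + 400 @ $13 = $12,274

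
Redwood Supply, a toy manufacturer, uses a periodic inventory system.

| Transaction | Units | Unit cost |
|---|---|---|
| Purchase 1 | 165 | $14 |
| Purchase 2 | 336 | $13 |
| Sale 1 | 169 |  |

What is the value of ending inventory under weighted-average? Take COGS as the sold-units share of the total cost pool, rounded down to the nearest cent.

Sale 1, sell 169: 169/501 × $6,678.00 → $2,252.65
Ending inventory (cost pool remaining) = $4,425.35

Ending inventory = $4,425.35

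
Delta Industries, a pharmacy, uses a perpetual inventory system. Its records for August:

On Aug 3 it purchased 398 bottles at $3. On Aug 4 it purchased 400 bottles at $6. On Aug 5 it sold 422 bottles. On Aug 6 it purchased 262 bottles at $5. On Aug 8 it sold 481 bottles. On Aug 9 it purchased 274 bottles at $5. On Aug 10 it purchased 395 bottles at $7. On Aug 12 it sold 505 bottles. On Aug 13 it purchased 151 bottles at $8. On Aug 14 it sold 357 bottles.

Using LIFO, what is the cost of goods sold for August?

COGS = $9,902

Aug 5, 422 sold [LIFO — newest first]: 400 @ $6 + 22 @ $3 = $2,466
Aug 8, 481 sold [LIFO — newest first]: 262 @ $5 + 219 @ $3 = $1,967
Aug 12, 505 sold [LIFO — newest first]: 395 @ $7 + 110 @ $5 = $3,315
Aug 14, 357 sold [LIFO — newest first]: 151 @ $8 + 164 @ $5 + 42 @ $3 = $2,154
Total COGS = $2,466 + $1,967 + $3,315 + $2,154 = $9,902
Ending inventory: 115 @ $3 = $345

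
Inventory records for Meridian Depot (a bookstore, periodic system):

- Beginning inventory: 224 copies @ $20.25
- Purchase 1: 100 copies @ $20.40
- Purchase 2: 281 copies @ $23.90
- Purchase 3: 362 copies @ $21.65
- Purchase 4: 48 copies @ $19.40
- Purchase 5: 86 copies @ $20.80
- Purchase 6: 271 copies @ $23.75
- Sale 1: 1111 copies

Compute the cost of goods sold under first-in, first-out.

Sale 1 (1111) [FIFO — oldest first]: 224 @ $20.25 + 100 @ $20.40 + 281 @ $23.90 + 362 @ $21.65 + 48 @ $19.40 + 86 @ $20.80 + 10 @ $23.75 = $24,086.70
Ending inventory: 261 @ $23.75 = $6,198.75

COGS = $24,086.70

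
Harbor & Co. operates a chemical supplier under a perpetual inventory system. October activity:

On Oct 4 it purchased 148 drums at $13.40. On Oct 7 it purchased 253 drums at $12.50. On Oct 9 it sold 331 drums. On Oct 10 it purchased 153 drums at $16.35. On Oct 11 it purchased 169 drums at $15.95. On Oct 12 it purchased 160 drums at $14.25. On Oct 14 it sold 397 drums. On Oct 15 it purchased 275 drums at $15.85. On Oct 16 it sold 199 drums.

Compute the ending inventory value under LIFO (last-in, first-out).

Ending inventory = $3,532.35

Oct 9, 331 sold [LIFO — newest first]: 253 @ $12.50 + 78 @ $13.40 = $4,207.70
Oct 14, 397 sold [LIFO — newest first]: 160 @ $14.25 + 169 @ $15.95 + 68 @ $16.35 = $6,087.35
Oct 16, 199 sold [LIFO — newest first]: 199 @ $15.85 = $3,154.15
Total COGS = $4,207.70 + $6,087.35 + $3,154.15 = $13,449.20
Ending inventory: 70 @ $13.40 + 85 @ $16.35 + 76 @ $15.85 = $3,532.35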